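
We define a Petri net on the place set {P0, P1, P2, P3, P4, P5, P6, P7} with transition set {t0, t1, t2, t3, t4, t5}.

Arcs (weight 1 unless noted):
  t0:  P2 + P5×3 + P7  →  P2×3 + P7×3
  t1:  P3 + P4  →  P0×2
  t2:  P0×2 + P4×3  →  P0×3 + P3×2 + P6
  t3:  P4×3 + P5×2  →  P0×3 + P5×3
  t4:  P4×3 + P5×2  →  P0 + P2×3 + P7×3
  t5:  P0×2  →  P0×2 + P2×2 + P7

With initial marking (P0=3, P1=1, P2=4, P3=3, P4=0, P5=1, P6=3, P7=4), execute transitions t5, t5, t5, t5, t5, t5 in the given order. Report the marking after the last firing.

(P0=3, P1=1, P2=16, P3=3, P4=0, P5=1, P6=3, P7=10)

step 1: fire t5:  (P0=3, P1=1, P2=4, P3=3, P4=0, P5=1, P6=3, P7=4) → (P0=3, P1=1, P2=6, P3=3, P4=0, P5=1, P6=3, P7=5)
step 2: fire t5:  (P0=3, P1=1, P2=6, P3=3, P4=0, P5=1, P6=3, P7=5) → (P0=3, P1=1, P2=8, P3=3, P4=0, P5=1, P6=3, P7=6)
step 3: fire t5:  (P0=3, P1=1, P2=8, P3=3, P4=0, P5=1, P6=3, P7=6) → (P0=3, P1=1, P2=10, P3=3, P4=0, P5=1, P6=3, P7=7)
step 4: fire t5:  (P0=3, P1=1, P2=10, P3=3, P4=0, P5=1, P6=3, P7=7) → (P0=3, P1=1, P2=12, P3=3, P4=0, P5=1, P6=3, P7=8)
step 5: fire t5:  (P0=3, P1=1, P2=12, P3=3, P4=0, P5=1, P6=3, P7=8) → (P0=3, P1=1, P2=14, P3=3, P4=0, P5=1, P6=3, P7=9)
step 6: fire t5:  (P0=3, P1=1, P2=14, P3=3, P4=0, P5=1, P6=3, P7=9) → (P0=3, P1=1, P2=16, P3=3, P4=0, P5=1, P6=3, P7=10)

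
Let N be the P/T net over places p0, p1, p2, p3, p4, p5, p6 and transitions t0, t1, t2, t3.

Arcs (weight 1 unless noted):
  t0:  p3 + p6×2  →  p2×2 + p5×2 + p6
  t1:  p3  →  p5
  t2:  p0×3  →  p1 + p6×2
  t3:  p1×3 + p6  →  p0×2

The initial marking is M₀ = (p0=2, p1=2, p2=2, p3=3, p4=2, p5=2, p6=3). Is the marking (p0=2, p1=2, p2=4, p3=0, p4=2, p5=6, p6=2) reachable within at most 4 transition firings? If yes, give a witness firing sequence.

step 1: fire t0:  (p0=2, p1=2, p2=2, p3=3, p4=2, p5=2, p6=3) → (p0=2, p1=2, p2=4, p3=2, p4=2, p5=4, p6=2)
step 2: fire t1:  (p0=2, p1=2, p2=4, p3=2, p4=2, p5=4, p6=2) → (p0=2, p1=2, p2=4, p3=1, p4=2, p5=5, p6=2)
step 3: fire t1:  (p0=2, p1=2, p2=4, p3=1, p4=2, p5=5, p6=2) → (p0=2, p1=2, p2=4, p3=0, p4=2, p5=6, p6=2)

YES — reachable via ⟨t0, t1, t1⟩ (3 firings)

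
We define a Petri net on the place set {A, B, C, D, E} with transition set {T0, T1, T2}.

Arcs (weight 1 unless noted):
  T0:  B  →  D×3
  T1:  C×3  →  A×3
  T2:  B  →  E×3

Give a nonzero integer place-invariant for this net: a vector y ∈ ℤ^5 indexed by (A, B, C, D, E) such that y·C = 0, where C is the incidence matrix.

y = (A:1, B:0, C:1, D:0, E:0)

Incidence matrix C (rows=places, cols=transitions):
       T0   T1   T2
    A   0    3    0
    B  -1    0   -1
    C   0   -3    0
    D   3    0    0
    E   0    0    3

Candidate y = [1, 0, 1, 0, 0]; check y·C column-wise:
  col T0: 1·0 + 0·-1 + 1·0 + 0·3 = 0
  col T1: 1·3 + 1·-3 = 0
  col T2: 1·0 + 0·-1 + 1·0 + 0·3 = 0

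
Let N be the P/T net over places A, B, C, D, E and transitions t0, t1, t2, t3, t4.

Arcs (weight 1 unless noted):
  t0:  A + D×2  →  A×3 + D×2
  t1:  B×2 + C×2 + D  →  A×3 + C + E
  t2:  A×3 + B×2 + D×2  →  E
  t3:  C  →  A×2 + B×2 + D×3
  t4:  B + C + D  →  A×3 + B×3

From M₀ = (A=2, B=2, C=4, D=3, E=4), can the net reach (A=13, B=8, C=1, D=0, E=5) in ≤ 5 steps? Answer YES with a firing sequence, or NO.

NO — not reachable within 5 firings

depth 0: 1 marking
depth 1: 5 markings reached so far
depth 2: 17 markings reached so far
depth 3: 41 markings reached so far
depth 4: 82 markings reached so far
depth 5: 137 markings reached so far
target is not among the 137 markings reachable within 5 steps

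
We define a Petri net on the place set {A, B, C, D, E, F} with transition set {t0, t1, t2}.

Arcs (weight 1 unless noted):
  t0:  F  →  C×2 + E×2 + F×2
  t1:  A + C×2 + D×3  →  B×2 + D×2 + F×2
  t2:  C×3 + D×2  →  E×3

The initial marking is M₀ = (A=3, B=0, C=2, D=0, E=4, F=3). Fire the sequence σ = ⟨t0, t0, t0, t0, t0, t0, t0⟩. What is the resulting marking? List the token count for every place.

(A=3, B=0, C=16, D=0, E=18, F=10)

step 1: fire t0:  (A=3, B=0, C=2, D=0, E=4, F=3) → (A=3, B=0, C=4, D=0, E=6, F=4)
step 2: fire t0:  (A=3, B=0, C=4, D=0, E=6, F=4) → (A=3, B=0, C=6, D=0, E=8, F=5)
step 3: fire t0:  (A=3, B=0, C=6, D=0, E=8, F=5) → (A=3, B=0, C=8, D=0, E=10, F=6)
step 4: fire t0:  (A=3, B=0, C=8, D=0, E=10, F=6) → (A=3, B=0, C=10, D=0, E=12, F=7)
step 5: fire t0:  (A=3, B=0, C=10, D=0, E=12, F=7) → (A=3, B=0, C=12, D=0, E=14, F=8)
step 6: fire t0:  (A=3, B=0, C=12, D=0, E=14, F=8) → (A=3, B=0, C=14, D=0, E=16, F=9)
step 7: fire t0:  (A=3, B=0, C=14, D=0, E=16, F=9) → (A=3, B=0, C=16, D=0, E=18, F=10)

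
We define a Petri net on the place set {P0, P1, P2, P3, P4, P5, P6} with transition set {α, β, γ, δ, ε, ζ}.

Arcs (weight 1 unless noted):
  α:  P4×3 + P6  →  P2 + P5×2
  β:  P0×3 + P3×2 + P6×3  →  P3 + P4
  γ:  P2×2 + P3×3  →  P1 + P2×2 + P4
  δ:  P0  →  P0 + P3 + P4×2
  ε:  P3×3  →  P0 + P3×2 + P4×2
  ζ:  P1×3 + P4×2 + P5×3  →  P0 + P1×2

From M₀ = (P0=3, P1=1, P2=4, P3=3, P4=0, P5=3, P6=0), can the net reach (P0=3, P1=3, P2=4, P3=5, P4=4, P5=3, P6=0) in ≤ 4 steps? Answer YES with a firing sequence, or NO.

NO — not reachable within 4 firings

depth 0: 1 marking
depth 1: 4 markings reached so far
depth 2: 7 markings reached so far
depth 3: 12 markings reached so far
depth 4: 17 markings reached so far
target is not among the 17 markings reachable within 4 steps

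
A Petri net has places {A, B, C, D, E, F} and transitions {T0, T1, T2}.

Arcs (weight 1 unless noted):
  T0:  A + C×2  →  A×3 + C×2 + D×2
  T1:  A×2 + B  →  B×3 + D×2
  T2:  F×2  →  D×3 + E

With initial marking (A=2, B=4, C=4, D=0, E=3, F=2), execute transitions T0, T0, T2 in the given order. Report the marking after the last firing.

(A=6, B=4, C=4, D=7, E=4, F=0)

step 1: fire T0:  (A=2, B=4, C=4, D=0, E=3, F=2) → (A=4, B=4, C=4, D=2, E=3, F=2)
step 2: fire T0:  (A=4, B=4, C=4, D=2, E=3, F=2) → (A=6, B=4, C=4, D=4, E=3, F=2)
step 3: fire T2:  (A=6, B=4, C=4, D=4, E=3, F=2) → (A=6, B=4, C=4, D=7, E=4, F=0)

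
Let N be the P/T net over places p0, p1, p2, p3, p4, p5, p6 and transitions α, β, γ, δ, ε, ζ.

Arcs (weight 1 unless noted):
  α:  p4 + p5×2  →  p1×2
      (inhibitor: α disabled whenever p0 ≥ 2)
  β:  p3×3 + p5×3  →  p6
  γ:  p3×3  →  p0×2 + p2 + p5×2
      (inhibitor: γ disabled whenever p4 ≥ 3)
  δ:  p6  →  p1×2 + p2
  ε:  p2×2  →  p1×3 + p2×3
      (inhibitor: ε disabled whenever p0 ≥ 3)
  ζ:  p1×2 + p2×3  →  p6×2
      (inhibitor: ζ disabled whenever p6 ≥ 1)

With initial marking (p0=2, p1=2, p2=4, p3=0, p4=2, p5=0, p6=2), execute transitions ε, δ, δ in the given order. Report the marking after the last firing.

(p0=2, p1=9, p2=7, p3=0, p4=2, p5=0, p6=0)

step 1: fire ε:  (p0=2, p1=2, p2=4, p3=0, p4=2, p5=0, p6=2) → (p0=2, p1=5, p2=5, p3=0, p4=2, p5=0, p6=2)
step 2: fire δ:  (p0=2, p1=5, p2=5, p3=0, p4=2, p5=0, p6=2) → (p0=2, p1=7, p2=6, p3=0, p4=2, p5=0, p6=1)
step 3: fire δ:  (p0=2, p1=7, p2=6, p3=0, p4=2, p5=0, p6=1) → (p0=2, p1=9, p2=7, p3=0, p4=2, p5=0, p6=0)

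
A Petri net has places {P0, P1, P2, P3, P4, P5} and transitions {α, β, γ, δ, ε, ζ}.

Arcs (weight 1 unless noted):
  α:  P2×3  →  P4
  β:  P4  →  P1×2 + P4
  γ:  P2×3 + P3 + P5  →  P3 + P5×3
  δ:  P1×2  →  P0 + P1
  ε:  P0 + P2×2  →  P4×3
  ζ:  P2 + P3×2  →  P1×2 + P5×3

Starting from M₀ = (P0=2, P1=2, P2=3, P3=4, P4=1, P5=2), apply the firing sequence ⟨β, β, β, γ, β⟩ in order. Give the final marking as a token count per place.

step 1: fire β:  (P0=2, P1=2, P2=3, P3=4, P4=1, P5=2) → (P0=2, P1=4, P2=3, P3=4, P4=1, P5=2)
step 2: fire β:  (P0=2, P1=4, P2=3, P3=4, P4=1, P5=2) → (P0=2, P1=6, P2=3, P3=4, P4=1, P5=2)
step 3: fire β:  (P0=2, P1=6, P2=3, P3=4, P4=1, P5=2) → (P0=2, P1=8, P2=3, P3=4, P4=1, P5=2)
step 4: fire γ:  (P0=2, P1=8, P2=3, P3=4, P4=1, P5=2) → (P0=2, P1=8, P2=0, P3=4, P4=1, P5=4)
step 5: fire β:  (P0=2, P1=8, P2=0, P3=4, P4=1, P5=4) → (P0=2, P1=10, P2=0, P3=4, P4=1, P5=4)

(P0=2, P1=10, P2=0, P3=4, P4=1, P5=4)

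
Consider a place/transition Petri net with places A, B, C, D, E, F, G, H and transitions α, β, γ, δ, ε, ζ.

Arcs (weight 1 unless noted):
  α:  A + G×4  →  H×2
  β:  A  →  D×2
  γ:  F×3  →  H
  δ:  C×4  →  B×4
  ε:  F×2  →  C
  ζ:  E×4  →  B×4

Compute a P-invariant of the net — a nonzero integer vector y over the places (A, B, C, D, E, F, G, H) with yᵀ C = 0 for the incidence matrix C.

Incidence matrix C (rows=places, cols=transitions):
        α    β    γ    δ    ε    ζ
    A  -1   -1    0    0    0    0
    B   0    0    0    4    0    4
    C   0    0    0   -4    1    0
    D   0    2    0    0    0    0
    E   0    0    0    0    0   -4
    F   0    0   -3    0   -2    0
    G  -4    0    0    0    0    0
    H   2    0    1    0    0    0

Candidate y = [4, 0, 0, 2, 0, 0, -1, 0]; check y·C column-wise:
  col α: 4·-1 + 2·0 + -1·-4 + 0·2 = 0
  col β: 4·-1 + 2·2 + -1·0 = 0
  col γ: 4·0 + 2·0 + 0·-3 + -1·0 + 0·1 = 0
  col δ: 4·0 + 0·4 + 0·-4 + 2·0 + -1·0 = 0
  col ε: 4·0 + 0·1 + 2·0 + 0·-2 + -1·0 = 0
  col ζ: 4·0 + 0·4 + 2·0 + 0·-4 + -1·0 = 0

y = (A:4, B:0, C:0, D:2, E:0, F:0, G:-1, H:0)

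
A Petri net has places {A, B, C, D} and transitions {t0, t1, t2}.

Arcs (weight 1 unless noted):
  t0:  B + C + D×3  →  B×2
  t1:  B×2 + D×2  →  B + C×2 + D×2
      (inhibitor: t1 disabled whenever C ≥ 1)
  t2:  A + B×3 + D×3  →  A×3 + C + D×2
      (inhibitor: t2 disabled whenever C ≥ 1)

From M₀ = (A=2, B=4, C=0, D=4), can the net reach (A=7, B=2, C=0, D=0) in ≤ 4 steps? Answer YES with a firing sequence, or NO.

depth 0: 1 marking
depth 1: 3 markings reached so far
depth 2: 5 markings reached so far
depth 3: 5 markings reached so far
(frontier empty at depth 3; search complete)
target is not among the 5 markings reachable within 4 steps

NO — not reachable within 4 firings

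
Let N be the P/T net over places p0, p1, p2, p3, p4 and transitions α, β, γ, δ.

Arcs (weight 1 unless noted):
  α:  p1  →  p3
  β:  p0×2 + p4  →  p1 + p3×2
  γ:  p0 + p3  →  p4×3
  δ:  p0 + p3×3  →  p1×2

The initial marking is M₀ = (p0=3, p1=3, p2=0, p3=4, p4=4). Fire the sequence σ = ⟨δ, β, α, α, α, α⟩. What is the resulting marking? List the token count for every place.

(p0=0, p1=2, p2=0, p3=7, p4=3)

step 1: fire δ:  (p0=3, p1=3, p2=0, p3=4, p4=4) → (p0=2, p1=5, p2=0, p3=1, p4=4)
step 2: fire β:  (p0=2, p1=5, p2=0, p3=1, p4=4) → (p0=0, p1=6, p2=0, p3=3, p4=3)
step 3: fire α:  (p0=0, p1=6, p2=0, p3=3, p4=3) → (p0=0, p1=5, p2=0, p3=4, p4=3)
step 4: fire α:  (p0=0, p1=5, p2=0, p3=4, p4=3) → (p0=0, p1=4, p2=0, p3=5, p4=3)
step 5: fire α:  (p0=0, p1=4, p2=0, p3=5, p4=3) → (p0=0, p1=3, p2=0, p3=6, p4=3)
step 6: fire α:  (p0=0, p1=3, p2=0, p3=6, p4=3) → (p0=0, p1=2, p2=0, p3=7, p4=3)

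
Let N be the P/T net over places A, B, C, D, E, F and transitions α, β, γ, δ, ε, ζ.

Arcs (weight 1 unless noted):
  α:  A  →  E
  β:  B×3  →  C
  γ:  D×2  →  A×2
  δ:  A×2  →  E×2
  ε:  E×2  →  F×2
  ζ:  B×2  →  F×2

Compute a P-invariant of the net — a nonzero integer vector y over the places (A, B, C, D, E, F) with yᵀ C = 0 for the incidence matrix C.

y = (A:1, B:1, C:3, D:1, E:1, F:1)

Incidence matrix C (rows=places, cols=transitions):
        α    β    γ    δ    ε    ζ
    A  -1    0    2   -2    0    0
    B   0   -3    0    0    0   -2
    C   0    1    0    0    0    0
    D   0    0   -2    0    0    0
    E   1    0    0    2   -2    0
    F   0    0    0    0    2    2

Candidate y = [1, 1, 3, 1, 1, 1]; check y·C column-wise:
  col α: 1·-1 + 1·0 + 3·0 + 1·0 + 1·1 + 1·0 = 0
  col β: 1·0 + 1·-3 + 3·1 + 1·0 + 1·0 + 1·0 = 0
  col γ: 1·2 + 1·0 + 3·0 + 1·-2 + 1·0 + 1·0 = 0
  col δ: 1·-2 + 1·0 + 3·0 + 1·0 + 1·2 + 1·0 = 0
  col ε: 1·0 + 1·0 + 3·0 + 1·0 + 1·-2 + 1·2 = 0
  col ζ: 1·0 + 1·-2 + 3·0 + 1·0 + 1·0 + 1·2 = 0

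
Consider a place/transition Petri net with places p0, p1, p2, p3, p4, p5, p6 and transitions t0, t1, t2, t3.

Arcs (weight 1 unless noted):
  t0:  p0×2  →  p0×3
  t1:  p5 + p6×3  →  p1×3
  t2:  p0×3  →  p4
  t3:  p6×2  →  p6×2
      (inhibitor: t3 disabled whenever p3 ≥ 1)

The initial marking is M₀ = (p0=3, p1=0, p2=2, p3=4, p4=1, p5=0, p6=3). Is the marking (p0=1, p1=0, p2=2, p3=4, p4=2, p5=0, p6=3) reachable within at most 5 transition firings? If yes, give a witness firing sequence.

step 1: fire t0:  (p0=3, p1=0, p2=2, p3=4, p4=1, p5=0, p6=3) → (p0=4, p1=0, p2=2, p3=4, p4=1, p5=0, p6=3)
step 2: fire t2:  (p0=4, p1=0, p2=2, p3=4, p4=1, p5=0, p6=3) → (p0=1, p1=0, p2=2, p3=4, p4=2, p5=0, p6=3)

YES — reachable via ⟨t0, t2⟩ (2 firings)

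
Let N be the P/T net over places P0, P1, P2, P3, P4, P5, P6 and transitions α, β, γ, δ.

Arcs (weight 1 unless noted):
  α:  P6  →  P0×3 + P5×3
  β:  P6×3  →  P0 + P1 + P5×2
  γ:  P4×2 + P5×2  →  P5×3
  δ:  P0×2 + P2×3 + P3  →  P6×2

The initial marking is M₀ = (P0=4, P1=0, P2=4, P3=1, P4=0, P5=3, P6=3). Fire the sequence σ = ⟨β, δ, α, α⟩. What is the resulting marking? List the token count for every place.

step 1: fire β:  (P0=4, P1=0, P2=4, P3=1, P4=0, P5=3, P6=3) → (P0=5, P1=1, P2=4, P3=1, P4=0, P5=5, P6=0)
step 2: fire δ:  (P0=5, P1=1, P2=4, P3=1, P4=0, P5=5, P6=0) → (P0=3, P1=1, P2=1, P3=0, P4=0, P5=5, P6=2)
step 3: fire α:  (P0=3, P1=1, P2=1, P3=0, P4=0, P5=5, P6=2) → (P0=6, P1=1, P2=1, P3=0, P4=0, P5=8, P6=1)
step 4: fire α:  (P0=6, P1=1, P2=1, P3=0, P4=0, P5=8, P6=1) → (P0=9, P1=1, P2=1, P3=0, P4=0, P5=11, P6=0)

(P0=9, P1=1, P2=1, P3=0, P4=0, P5=11, P6=0)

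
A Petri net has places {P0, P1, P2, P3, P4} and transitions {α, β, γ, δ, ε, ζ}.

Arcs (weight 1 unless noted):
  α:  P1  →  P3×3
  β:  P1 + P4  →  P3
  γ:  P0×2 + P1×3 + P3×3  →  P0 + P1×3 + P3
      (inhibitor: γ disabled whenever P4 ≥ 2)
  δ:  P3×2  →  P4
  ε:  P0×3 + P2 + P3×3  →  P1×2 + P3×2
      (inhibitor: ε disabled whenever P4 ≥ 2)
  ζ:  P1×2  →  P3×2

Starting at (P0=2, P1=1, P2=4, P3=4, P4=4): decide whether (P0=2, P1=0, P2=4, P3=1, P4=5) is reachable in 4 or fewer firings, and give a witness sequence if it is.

YES — reachable via ⟨β, δ, δ⟩ (3 firings)

step 1: fire β:  (P0=2, P1=1, P2=4, P3=4, P4=4) → (P0=2, P1=0, P2=4, P3=5, P4=3)
step 2: fire δ:  (P0=2, P1=0, P2=4, P3=5, P4=3) → (P0=2, P1=0, P2=4, P3=3, P4=4)
step 3: fire δ:  (P0=2, P1=0, P2=4, P3=3, P4=4) → (P0=2, P1=0, P2=4, P3=1, P4=5)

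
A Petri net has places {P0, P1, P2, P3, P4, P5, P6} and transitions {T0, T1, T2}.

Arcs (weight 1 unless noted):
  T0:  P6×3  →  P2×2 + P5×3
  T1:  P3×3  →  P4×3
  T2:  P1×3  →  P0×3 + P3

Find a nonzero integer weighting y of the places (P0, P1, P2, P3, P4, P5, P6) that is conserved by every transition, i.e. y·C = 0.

y = (P0:1, P1:1, P2:0, P3:0, P4:0, P5:0, P6:0)

Incidence matrix C (rows=places, cols=transitions):
       T0   T1   T2
   P0   0    0    3
   P1   0    0   -3
   P2   2    0    0
   P3   0   -3    1
   P4   0    3    0
   P5   3    0    0
   P6  -3    0    0

Candidate y = [1, 1, 0, 0, 0, 0, 0]; check y·C column-wise:
  col T0: 1·0 + 1·0 + 0·2 + 0·3 + 0·-3 = 0
  col T1: 1·0 + 1·0 + 0·-3 + 0·3 = 0
  col T2: 1·3 + 1·-3 + 0·1 = 0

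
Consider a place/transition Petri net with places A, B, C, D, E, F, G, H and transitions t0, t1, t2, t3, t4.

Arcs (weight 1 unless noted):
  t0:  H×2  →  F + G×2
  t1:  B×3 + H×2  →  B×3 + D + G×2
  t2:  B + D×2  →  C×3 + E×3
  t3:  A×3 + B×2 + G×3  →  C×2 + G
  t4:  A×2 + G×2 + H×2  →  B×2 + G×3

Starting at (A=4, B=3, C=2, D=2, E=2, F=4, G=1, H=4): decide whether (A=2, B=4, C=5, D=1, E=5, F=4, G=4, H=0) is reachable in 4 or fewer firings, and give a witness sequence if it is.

YES — reachable via ⟨t1, t2, t4⟩ (3 firings)

step 1: fire t1:  (A=4, B=3, C=2, D=2, E=2, F=4, G=1, H=4) → (A=4, B=3, C=2, D=3, E=2, F=4, G=3, H=2)
step 2: fire t2:  (A=4, B=3, C=2, D=3, E=2, F=4, G=3, H=2) → (A=4, B=2, C=5, D=1, E=5, F=4, G=3, H=2)
step 3: fire t4:  (A=4, B=2, C=5, D=1, E=5, F=4, G=3, H=2) → (A=2, B=4, C=5, D=1, E=5, F=4, G=4, H=0)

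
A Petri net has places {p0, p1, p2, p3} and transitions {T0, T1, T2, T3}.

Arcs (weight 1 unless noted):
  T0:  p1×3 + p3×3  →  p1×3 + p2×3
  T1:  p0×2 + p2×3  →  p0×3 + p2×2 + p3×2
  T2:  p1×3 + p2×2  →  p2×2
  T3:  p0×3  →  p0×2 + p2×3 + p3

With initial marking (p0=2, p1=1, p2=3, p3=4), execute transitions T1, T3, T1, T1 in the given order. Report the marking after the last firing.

(p0=4, p1=1, p2=3, p3=11)

step 1: fire T1:  (p0=2, p1=1, p2=3, p3=4) → (p0=3, p1=1, p2=2, p3=6)
step 2: fire T3:  (p0=3, p1=1, p2=2, p3=6) → (p0=2, p1=1, p2=5, p3=7)
step 3: fire T1:  (p0=2, p1=1, p2=5, p3=7) → (p0=3, p1=1, p2=4, p3=9)
step 4: fire T1:  (p0=3, p1=1, p2=4, p3=9) → (p0=4, p1=1, p2=3, p3=11)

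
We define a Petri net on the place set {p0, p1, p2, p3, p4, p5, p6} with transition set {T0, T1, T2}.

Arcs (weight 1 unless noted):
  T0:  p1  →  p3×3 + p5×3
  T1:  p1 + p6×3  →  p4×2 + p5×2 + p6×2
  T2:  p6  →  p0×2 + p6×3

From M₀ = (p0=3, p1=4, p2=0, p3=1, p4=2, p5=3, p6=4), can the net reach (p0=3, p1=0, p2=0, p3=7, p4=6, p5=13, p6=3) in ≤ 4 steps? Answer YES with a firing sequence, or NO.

depth 0: 1 marking
depth 1: 4 markings reached so far
depth 2: 10 markings reached so far
depth 3: 19 markings reached so far
depth 4: 32 markings reached so far
target is not among the 32 markings reachable within 4 steps

NO — not reachable within 4 firings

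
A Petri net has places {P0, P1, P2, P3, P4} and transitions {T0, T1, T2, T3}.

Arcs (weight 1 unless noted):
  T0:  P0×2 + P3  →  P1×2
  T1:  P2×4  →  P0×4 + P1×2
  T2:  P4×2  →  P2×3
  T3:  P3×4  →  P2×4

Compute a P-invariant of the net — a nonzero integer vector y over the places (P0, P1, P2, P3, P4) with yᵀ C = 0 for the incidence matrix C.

y = (P0:1, P1:2, P2:2, P3:2, P4:3)

Incidence matrix C (rows=places, cols=transitions):
       T0   T1   T2   T3
   P0  -2    4    0    0
   P1   2    2    0    0
   P2   0   -4    3    4
   P3  -1    0    0   -4
   P4   0    0   -2    0

Candidate y = [1, 2, 2, 2, 3]; check y·C column-wise:
  col T0: 1·-2 + 2·2 + 2·0 + 2·-1 + 3·0 = 0
  col T1: 1·4 + 2·2 + 2·-4 + 2·0 + 3·0 = 0
  col T2: 1·0 + 2·0 + 2·3 + 2·0 + 3·-2 = 0
  col T3: 1·0 + 2·0 + 2·4 + 2·-4 + 3·0 = 0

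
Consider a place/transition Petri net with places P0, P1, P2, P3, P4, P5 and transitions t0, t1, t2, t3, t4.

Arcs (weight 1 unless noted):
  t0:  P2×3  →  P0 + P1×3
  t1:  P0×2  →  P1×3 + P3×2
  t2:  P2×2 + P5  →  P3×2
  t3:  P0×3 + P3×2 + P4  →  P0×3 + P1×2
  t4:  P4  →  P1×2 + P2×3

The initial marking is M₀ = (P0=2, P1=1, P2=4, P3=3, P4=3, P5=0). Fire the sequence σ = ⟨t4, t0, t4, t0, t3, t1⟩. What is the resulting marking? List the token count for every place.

(P0=2, P1=16, P2=4, P3=3, P4=0, P5=0)

step 1: fire t4:  (P0=2, P1=1, P2=4, P3=3, P4=3, P5=0) → (P0=2, P1=3, P2=7, P3=3, P4=2, P5=0)
step 2: fire t0:  (P0=2, P1=3, P2=7, P3=3, P4=2, P5=0) → (P0=3, P1=6, P2=4, P3=3, P4=2, P5=0)
step 3: fire t4:  (P0=3, P1=6, P2=4, P3=3, P4=2, P5=0) → (P0=3, P1=8, P2=7, P3=3, P4=1, P5=0)
step 4: fire t0:  (P0=3, P1=8, P2=7, P3=3, P4=1, P5=0) → (P0=4, P1=11, P2=4, P3=3, P4=1, P5=0)
step 5: fire t3:  (P0=4, P1=11, P2=4, P3=3, P4=1, P5=0) → (P0=4, P1=13, P2=4, P3=1, P4=0, P5=0)
step 6: fire t1:  (P0=4, P1=13, P2=4, P3=1, P4=0, P5=0) → (P0=2, P1=16, P2=4, P3=3, P4=0, P5=0)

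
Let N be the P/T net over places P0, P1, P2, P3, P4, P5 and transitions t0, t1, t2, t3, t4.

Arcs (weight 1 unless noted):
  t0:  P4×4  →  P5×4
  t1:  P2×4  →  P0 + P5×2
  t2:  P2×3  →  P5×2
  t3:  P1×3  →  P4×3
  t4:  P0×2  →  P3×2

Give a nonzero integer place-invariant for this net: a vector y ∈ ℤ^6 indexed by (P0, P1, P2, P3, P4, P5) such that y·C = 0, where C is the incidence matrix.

Incidence matrix C (rows=places, cols=transitions):
       t0   t1   t2   t3   t4
   P0   0    1    0    0   -2
   P1   0    0    0   -3    0
   P2   0   -4   -3    0    0
   P3   0    0    0    0    2
   P4  -4    0    0    3    0
   P5   4    2    2    0    0

Candidate y = [2, 3, 2, 2, 3, 3]; check y·C column-wise:
  col t0: 2·0 + 3·0 + 2·0 + 2·0 + 3·-4 + 3·4 = 0
  col t1: 2·1 + 3·0 + 2·-4 + 2·0 + 3·0 + 3·2 = 0
  col t2: 2·0 + 3·0 + 2·-3 + 2·0 + 3·0 + 3·2 = 0
  col t3: 2·0 + 3·-3 + 2·0 + 2·0 + 3·3 + 3·0 = 0
  col t4: 2·-2 + 3·0 + 2·0 + 2·2 + 3·0 + 3·0 = 0

y = (P0:2, P1:3, P2:2, P3:2, P4:3, P5:3)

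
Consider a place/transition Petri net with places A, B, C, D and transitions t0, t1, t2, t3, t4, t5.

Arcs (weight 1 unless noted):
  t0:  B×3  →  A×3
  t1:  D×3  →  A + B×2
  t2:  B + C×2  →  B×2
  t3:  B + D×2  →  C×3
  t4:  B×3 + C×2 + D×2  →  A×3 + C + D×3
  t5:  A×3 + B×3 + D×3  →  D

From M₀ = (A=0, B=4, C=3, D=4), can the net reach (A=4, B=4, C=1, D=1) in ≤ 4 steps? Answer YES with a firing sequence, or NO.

YES — reachable via ⟨t0, t1, t2⟩ (3 firings)

step 1: fire t0:  (A=0, B=4, C=3, D=4) → (A=3, B=1, C=3, D=4)
step 2: fire t1:  (A=3, B=1, C=3, D=4) → (A=4, B=3, C=3, D=1)
step 3: fire t2:  (A=4, B=3, C=3, D=1) → (A=4, B=4, C=1, D=1)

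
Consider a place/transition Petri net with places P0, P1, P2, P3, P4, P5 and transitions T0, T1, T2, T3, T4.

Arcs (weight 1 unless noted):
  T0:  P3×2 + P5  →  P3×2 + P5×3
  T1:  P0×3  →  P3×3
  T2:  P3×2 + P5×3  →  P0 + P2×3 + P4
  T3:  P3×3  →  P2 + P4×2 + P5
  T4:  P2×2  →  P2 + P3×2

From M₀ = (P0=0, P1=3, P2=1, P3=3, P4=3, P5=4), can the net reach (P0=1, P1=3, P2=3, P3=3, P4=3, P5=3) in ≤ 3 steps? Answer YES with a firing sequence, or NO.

NO — not reachable within 3 firings

depth 0: 1 marking
depth 1: 4 markings reached so far
depth 2: 9 markings reached so far
depth 3: 16 markings reached so far
target is not among the 16 markings reachable within 3 steps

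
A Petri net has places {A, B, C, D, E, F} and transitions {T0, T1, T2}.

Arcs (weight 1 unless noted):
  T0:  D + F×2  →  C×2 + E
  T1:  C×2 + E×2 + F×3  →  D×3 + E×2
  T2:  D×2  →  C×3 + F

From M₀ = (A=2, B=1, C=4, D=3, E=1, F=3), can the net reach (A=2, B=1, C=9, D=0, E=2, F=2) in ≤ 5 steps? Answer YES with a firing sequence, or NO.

step 1: fire T0:  (A=2, B=1, C=4, D=3, E=1, F=3) → (A=2, B=1, C=6, D=2, E=2, F=1)
step 2: fire T2:  (A=2, B=1, C=6, D=2, E=2, F=1) → (A=2, B=1, C=9, D=0, E=2, F=2)

YES — reachable via ⟨T0, T2⟩ (2 firings)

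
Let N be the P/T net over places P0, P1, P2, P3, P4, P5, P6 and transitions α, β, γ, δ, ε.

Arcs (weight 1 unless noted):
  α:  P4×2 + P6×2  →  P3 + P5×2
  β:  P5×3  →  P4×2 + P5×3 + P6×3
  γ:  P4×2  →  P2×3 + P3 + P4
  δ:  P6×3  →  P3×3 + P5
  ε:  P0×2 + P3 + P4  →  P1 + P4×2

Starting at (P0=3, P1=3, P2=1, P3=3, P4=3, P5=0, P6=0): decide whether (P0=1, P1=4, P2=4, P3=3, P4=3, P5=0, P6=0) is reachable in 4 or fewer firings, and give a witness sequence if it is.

step 1: fire γ:  (P0=3, P1=3, P2=1, P3=3, P4=3, P5=0, P6=0) → (P0=3, P1=3, P2=4, P3=4, P4=2, P5=0, P6=0)
step 2: fire ε:  (P0=3, P1=3, P2=4, P3=4, P4=2, P5=0, P6=0) → (P0=1, P1=4, P2=4, P3=3, P4=3, P5=0, P6=0)

YES — reachable via ⟨γ, ε⟩ (2 firings)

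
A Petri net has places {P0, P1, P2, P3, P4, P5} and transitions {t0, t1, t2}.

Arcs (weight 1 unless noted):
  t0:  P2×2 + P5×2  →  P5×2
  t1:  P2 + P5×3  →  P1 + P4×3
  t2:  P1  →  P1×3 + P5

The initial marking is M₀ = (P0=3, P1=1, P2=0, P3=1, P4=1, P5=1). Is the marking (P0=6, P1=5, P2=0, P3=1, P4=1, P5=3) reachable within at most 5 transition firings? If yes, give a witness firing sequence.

NO — not reachable within 5 firings

depth 0: 1 marking
depth 1: 2 markings reached so far
depth 2: 3 markings reached so far
depth 3: 4 markings reached so far
depth 4: 5 markings reached so far
depth 5: 6 markings reached so far
target is not among the 6 markings reachable within 5 steps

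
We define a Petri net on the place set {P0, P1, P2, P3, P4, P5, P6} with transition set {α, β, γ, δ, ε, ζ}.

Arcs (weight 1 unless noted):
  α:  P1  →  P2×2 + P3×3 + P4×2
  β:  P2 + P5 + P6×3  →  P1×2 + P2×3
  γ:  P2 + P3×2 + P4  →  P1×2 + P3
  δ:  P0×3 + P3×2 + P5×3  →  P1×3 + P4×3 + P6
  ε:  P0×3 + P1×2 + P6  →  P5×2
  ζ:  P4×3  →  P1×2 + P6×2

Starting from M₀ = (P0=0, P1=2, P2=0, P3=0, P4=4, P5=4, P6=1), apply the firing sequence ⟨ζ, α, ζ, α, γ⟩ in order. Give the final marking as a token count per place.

step 1: fire ζ:  (P0=0, P1=2, P2=0, P3=0, P4=4, P5=4, P6=1) → (P0=0, P1=4, P2=0, P3=0, P4=1, P5=4, P6=3)
step 2: fire α:  (P0=0, P1=4, P2=0, P3=0, P4=1, P5=4, P6=3) → (P0=0, P1=3, P2=2, P3=3, P4=3, P5=4, P6=3)
step 3: fire ζ:  (P0=0, P1=3, P2=2, P3=3, P4=3, P5=4, P6=3) → (P0=0, P1=5, P2=2, P3=3, P4=0, P5=4, P6=5)
step 4: fire α:  (P0=0, P1=5, P2=2, P3=3, P4=0, P5=4, P6=5) → (P0=0, P1=4, P2=4, P3=6, P4=2, P5=4, P6=5)
step 5: fire γ:  (P0=0, P1=4, P2=4, P3=6, P4=2, P5=4, P6=5) → (P0=0, P1=6, P2=3, P3=5, P4=1, P5=4, P6=5)

(P0=0, P1=6, P2=3, P3=5, P4=1, P5=4, P6=5)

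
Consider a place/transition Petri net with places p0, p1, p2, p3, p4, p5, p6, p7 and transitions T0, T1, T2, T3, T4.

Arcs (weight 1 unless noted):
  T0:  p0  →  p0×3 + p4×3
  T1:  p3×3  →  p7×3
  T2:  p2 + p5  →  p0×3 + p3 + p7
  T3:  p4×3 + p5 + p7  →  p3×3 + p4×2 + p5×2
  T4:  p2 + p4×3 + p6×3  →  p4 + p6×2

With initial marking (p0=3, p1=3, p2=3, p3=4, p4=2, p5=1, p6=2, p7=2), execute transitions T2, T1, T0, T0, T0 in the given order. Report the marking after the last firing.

(p0=12, p1=3, p2=2, p3=2, p4=11, p5=0, p6=2, p7=6)

step 1: fire T2:  (p0=3, p1=3, p2=3, p3=4, p4=2, p5=1, p6=2, p7=2) → (p0=6, p1=3, p2=2, p3=5, p4=2, p5=0, p6=2, p7=3)
step 2: fire T1:  (p0=6, p1=3, p2=2, p3=5, p4=2, p5=0, p6=2, p7=3) → (p0=6, p1=3, p2=2, p3=2, p4=2, p5=0, p6=2, p7=6)
step 3: fire T0:  (p0=6, p1=3, p2=2, p3=2, p4=2, p5=0, p6=2, p7=6) → (p0=8, p1=3, p2=2, p3=2, p4=5, p5=0, p6=2, p7=6)
step 4: fire T0:  (p0=8, p1=3, p2=2, p3=2, p4=5, p5=0, p6=2, p7=6) → (p0=10, p1=3, p2=2, p3=2, p4=8, p5=0, p6=2, p7=6)
step 5: fire T0:  (p0=10, p1=3, p2=2, p3=2, p4=8, p5=0, p6=2, p7=6) → (p0=12, p1=3, p2=2, p3=2, p4=11, p5=0, p6=2, p7=6)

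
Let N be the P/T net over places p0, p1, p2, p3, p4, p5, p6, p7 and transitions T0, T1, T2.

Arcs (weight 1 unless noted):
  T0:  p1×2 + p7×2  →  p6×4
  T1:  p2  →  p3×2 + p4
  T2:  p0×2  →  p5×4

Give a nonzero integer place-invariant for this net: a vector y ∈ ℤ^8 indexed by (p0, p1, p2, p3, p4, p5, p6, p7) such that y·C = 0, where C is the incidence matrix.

y = (p0:0, p1:0, p2:2, p3:1, p4:0, p5:0, p6:0, p7:0)

Incidence matrix C (rows=places, cols=transitions):
       T0   T1   T2
   p0   0    0   -2
   p1  -2    0    0
   p2   0   -1    0
   p3   0    2    0
   p4   0    1    0
   p5   0    0    4
   p6   4    0    0
   p7  -2    0    0

Candidate y = [0, 0, 2, 1, 0, 0, 0, 0]; check y·C column-wise:
  col T0: 0·-2 + 2·0 + 1·0 + 0·4 + 0·-2 = 0
  col T1: 2·-1 + 1·2 + 0·1 = 0
  col T2: 0·-2 + 2·0 + 1·0 + 0·4 = 0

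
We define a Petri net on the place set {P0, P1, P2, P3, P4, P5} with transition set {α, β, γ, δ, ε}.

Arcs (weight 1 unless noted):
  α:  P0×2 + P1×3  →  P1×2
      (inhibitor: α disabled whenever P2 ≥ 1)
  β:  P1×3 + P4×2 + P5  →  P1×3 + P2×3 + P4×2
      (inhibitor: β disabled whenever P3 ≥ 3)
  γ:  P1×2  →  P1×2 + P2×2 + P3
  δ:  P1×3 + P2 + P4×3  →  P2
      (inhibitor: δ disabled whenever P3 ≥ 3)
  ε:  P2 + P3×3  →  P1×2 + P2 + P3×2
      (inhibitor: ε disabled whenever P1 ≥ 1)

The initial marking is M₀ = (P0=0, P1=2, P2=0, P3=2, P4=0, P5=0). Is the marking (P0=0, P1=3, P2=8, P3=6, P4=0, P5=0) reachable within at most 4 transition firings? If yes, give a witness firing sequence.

depth 0: 1 marking
depth 1: 2 markings reached so far
depth 2: 3 markings reached so far
depth 3: 4 markings reached so far
depth 4: 5 markings reached so far
target is not among the 5 markings reachable within 4 steps

NO — not reachable within 4 firings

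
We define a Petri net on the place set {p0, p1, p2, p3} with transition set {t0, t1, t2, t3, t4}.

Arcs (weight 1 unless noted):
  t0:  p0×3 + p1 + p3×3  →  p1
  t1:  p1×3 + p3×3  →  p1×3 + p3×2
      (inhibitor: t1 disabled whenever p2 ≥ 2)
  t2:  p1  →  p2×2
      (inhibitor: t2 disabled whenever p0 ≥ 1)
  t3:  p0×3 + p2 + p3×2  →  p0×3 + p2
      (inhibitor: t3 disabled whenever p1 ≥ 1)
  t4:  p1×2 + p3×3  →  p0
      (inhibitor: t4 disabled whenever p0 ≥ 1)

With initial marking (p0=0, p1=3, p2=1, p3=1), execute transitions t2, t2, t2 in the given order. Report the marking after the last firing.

step 1: fire t2:  (p0=0, p1=3, p2=1, p3=1) → (p0=0, p1=2, p2=3, p3=1)
step 2: fire t2:  (p0=0, p1=2, p2=3, p3=1) → (p0=0, p1=1, p2=5, p3=1)
step 3: fire t2:  (p0=0, p1=1, p2=5, p3=1) → (p0=0, p1=0, p2=7, p3=1)

(p0=0, p1=0, p2=7, p3=1)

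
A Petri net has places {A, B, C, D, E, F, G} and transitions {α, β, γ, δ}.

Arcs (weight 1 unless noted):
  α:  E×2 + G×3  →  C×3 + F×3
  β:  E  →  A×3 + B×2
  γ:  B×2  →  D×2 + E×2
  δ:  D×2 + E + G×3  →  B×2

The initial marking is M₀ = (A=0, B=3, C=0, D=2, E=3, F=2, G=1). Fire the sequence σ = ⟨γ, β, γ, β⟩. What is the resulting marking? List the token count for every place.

step 1: fire γ:  (A=0, B=3, C=0, D=2, E=3, F=2, G=1) → (A=0, B=1, C=0, D=4, E=5, F=2, G=1)
step 2: fire β:  (A=0, B=1, C=0, D=4, E=5, F=2, G=1) → (A=3, B=3, C=0, D=4, E=4, F=2, G=1)
step 3: fire γ:  (A=3, B=3, C=0, D=4, E=4, F=2, G=1) → (A=3, B=1, C=0, D=6, E=6, F=2, G=1)
step 4: fire β:  (A=3, B=1, C=0, D=6, E=6, F=2, G=1) → (A=6, B=3, C=0, D=6, E=5, F=2, G=1)

(A=6, B=3, C=0, D=6, E=5, F=2, G=1)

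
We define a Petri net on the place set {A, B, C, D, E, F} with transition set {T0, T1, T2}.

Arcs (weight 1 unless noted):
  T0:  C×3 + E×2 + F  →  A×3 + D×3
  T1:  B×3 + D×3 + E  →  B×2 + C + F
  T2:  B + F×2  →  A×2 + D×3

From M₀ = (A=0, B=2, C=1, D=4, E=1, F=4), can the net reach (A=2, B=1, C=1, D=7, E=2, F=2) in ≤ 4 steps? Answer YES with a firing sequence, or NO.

depth 0: 1 marking
depth 1: 2 markings reached so far
depth 2: 3 markings reached so far
depth 3: 3 markings reached so far
(frontier empty at depth 3; search complete)
target is not among the 3 markings reachable within 4 steps

NO — not reachable within 4 firings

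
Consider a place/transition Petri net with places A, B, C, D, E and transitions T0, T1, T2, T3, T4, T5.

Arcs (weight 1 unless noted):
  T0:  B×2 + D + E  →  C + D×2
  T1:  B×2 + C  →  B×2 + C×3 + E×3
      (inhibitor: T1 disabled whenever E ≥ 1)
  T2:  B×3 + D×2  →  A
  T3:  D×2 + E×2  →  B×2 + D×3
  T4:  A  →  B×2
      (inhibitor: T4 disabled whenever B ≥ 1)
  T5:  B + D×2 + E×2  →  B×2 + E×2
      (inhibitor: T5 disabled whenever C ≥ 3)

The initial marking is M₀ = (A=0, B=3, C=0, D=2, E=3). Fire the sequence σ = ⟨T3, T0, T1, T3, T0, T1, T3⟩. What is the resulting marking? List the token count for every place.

(A=0, B=5, C=6, D=7, E=1)

step 1: fire T3:  (A=0, B=3, C=0, D=2, E=3) → (A=0, B=5, C=0, D=3, E=1)
step 2: fire T0:  (A=0, B=5, C=0, D=3, E=1) → (A=0, B=3, C=1, D=4, E=0)
step 3: fire T1:  (A=0, B=3, C=1, D=4, E=0) → (A=0, B=3, C=3, D=4, E=3)
step 4: fire T3:  (A=0, B=3, C=3, D=4, E=3) → (A=0, B=5, C=3, D=5, E=1)
step 5: fire T0:  (A=0, B=5, C=3, D=5, E=1) → (A=0, B=3, C=4, D=6, E=0)
step 6: fire T1:  (A=0, B=3, C=4, D=6, E=0) → (A=0, B=3, C=6, D=6, E=3)
step 7: fire T3:  (A=0, B=3, C=6, D=6, E=3) → (A=0, B=5, C=6, D=7, E=1)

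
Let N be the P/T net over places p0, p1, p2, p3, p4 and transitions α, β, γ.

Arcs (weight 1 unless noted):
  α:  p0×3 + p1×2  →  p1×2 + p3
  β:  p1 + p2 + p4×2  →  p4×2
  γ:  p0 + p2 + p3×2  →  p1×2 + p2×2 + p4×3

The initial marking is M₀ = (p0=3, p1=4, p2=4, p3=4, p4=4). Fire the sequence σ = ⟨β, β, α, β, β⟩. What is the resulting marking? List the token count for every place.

step 1: fire β:  (p0=3, p1=4, p2=4, p3=4, p4=4) → (p0=3, p1=3, p2=3, p3=4, p4=4)
step 2: fire β:  (p0=3, p1=3, p2=3, p3=4, p4=4) → (p0=3, p1=2, p2=2, p3=4, p4=4)
step 3: fire α:  (p0=3, p1=2, p2=2, p3=4, p4=4) → (p0=0, p1=2, p2=2, p3=5, p4=4)
step 4: fire β:  (p0=0, p1=2, p2=2, p3=5, p4=4) → (p0=0, p1=1, p2=1, p3=5, p4=4)
step 5: fire β:  (p0=0, p1=1, p2=1, p3=5, p4=4) → (p0=0, p1=0, p2=0, p3=5, p4=4)

(p0=0, p1=0, p2=0, p3=5, p4=4)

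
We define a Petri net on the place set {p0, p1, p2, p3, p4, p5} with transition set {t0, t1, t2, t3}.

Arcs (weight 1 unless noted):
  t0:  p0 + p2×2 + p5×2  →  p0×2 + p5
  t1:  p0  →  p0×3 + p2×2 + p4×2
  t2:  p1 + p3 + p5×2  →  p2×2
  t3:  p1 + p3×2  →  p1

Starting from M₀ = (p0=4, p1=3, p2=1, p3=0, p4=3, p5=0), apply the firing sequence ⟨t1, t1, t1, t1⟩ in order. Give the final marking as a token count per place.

(p0=12, p1=3, p2=9, p3=0, p4=11, p5=0)

step 1: fire t1:  (p0=4, p1=3, p2=1, p3=0, p4=3, p5=0) → (p0=6, p1=3, p2=3, p3=0, p4=5, p5=0)
step 2: fire t1:  (p0=6, p1=3, p2=3, p3=0, p4=5, p5=0) → (p0=8, p1=3, p2=5, p3=0, p4=7, p5=0)
step 3: fire t1:  (p0=8, p1=3, p2=5, p3=0, p4=7, p5=0) → (p0=10, p1=3, p2=7, p3=0, p4=9, p5=0)
step 4: fire t1:  (p0=10, p1=3, p2=7, p3=0, p4=9, p5=0) → (p0=12, p1=3, p2=9, p3=0, p4=11, p5=0)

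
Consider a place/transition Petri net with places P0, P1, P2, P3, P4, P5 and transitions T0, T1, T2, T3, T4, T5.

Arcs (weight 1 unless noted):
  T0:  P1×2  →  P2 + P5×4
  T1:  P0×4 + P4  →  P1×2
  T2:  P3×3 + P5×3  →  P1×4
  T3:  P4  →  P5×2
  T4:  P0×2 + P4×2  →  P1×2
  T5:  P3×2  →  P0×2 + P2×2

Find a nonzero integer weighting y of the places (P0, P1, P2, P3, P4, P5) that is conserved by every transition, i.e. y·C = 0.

Incidence matrix C (rows=places, cols=transitions):
       T0   T1   T2   T3   T4   T5
   P0   0   -4    0    0   -2    2
   P1  -2    2    4    0    2    0
   P2   1    0    0    0    0    2
   P3   0    0   -3    0    0   -2
   P4   0   -1    0   -1   -2    0
   P5   4    0   -3    2    0    0

Candidate y = [1, 3, 2, 3, 2, 1]; check y·C column-wise:
  col T0: 1·0 + 3·-2 + 2·1 + 3·0 + 2·0 + 1·4 = 0
  col T1: 1·-4 + 3·2 + 2·0 + 3·0 + 2·-1 + 1·0 = 0
  col T2: 1·0 + 3·4 + 2·0 + 3·-3 + 2·0 + 1·-3 = 0
  col T3: 1·0 + 3·0 + 2·0 + 3·0 + 2·-1 + 1·2 = 0
  col T4: 1·-2 + 3·2 + 2·0 + 3·0 + 2·-2 + 1·0 = 0
  col T5: 1·2 + 3·0 + 2·2 + 3·-2 + 2·0 + 1·0 = 0

y = (P0:1, P1:3, P2:2, P3:3, P4:2, P5:1)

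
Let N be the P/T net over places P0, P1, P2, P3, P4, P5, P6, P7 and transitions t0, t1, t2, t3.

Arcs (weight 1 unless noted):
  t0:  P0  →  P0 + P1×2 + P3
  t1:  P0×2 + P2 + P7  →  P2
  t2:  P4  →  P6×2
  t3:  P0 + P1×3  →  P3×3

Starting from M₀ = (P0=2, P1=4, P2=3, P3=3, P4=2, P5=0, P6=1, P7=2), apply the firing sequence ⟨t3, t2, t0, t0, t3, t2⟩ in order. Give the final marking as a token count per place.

(P0=0, P1=2, P2=3, P3=11, P4=0, P5=0, P6=5, P7=2)

step 1: fire t3:  (P0=2, P1=4, P2=3, P3=3, P4=2, P5=0, P6=1, P7=2) → (P0=1, P1=1, P2=3, P3=6, P4=2, P5=0, P6=1, P7=2)
step 2: fire t2:  (P0=1, P1=1, P2=3, P3=6, P4=2, P5=0, P6=1, P7=2) → (P0=1, P1=1, P2=3, P3=6, P4=1, P5=0, P6=3, P7=2)
step 3: fire t0:  (P0=1, P1=1, P2=3, P3=6, P4=1, P5=0, P6=3, P7=2) → (P0=1, P1=3, P2=3, P3=7, P4=1, P5=0, P6=3, P7=2)
step 4: fire t0:  (P0=1, P1=3, P2=3, P3=7, P4=1, P5=0, P6=3, P7=2) → (P0=1, P1=5, P2=3, P3=8, P4=1, P5=0, P6=3, P7=2)
step 5: fire t3:  (P0=1, P1=5, P2=3, P3=8, P4=1, P5=0, P6=3, P7=2) → (P0=0, P1=2, P2=3, P3=11, P4=1, P5=0, P6=3, P7=2)
step 6: fire t2:  (P0=0, P1=2, P2=3, P3=11, P4=1, P5=0, P6=3, P7=2) → (P0=0, P1=2, P2=3, P3=11, P4=0, P5=0, P6=5, P7=2)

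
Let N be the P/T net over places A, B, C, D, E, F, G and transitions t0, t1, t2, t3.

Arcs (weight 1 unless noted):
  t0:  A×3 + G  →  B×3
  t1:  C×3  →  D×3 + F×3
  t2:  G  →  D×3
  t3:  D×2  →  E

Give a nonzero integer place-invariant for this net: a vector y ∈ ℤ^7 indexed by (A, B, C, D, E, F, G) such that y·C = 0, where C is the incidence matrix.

y = (A:1, B:1, C:0, D:0, E:0, F:0, G:0)

Incidence matrix C (rows=places, cols=transitions):
       t0   t1   t2   t3
    A  -3    0    0    0
    B   3    0    0    0
    C   0   -3    0    0
    D   0    3    3   -2
    E   0    0    0    1
    F   0    3    0    0
    G  -1    0   -1    0

Candidate y = [1, 1, 0, 0, 0, 0, 0]; check y·C column-wise:
  col t0: 1·-3 + 1·3 + 0·-1 = 0
  col t1: 1·0 + 1·0 + 0·-3 + 0·3 + 0·3 = 0
  col t2: 1·0 + 1·0 + 0·3 + 0·-1 = 0
  col t3: 1·0 + 1·0 + 0·-2 + 0·1 = 0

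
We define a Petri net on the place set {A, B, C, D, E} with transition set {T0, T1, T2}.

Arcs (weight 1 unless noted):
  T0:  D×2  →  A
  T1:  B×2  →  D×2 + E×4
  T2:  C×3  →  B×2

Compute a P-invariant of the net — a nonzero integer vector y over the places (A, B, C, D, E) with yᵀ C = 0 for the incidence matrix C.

Incidence matrix C (rows=places, cols=transitions):
       T0   T1   T2
    A   1    0    0
    B   0   -2    2
    C   0    0   -3
    D  -2    2    0
    E   0    4    0

Candidate y = [6, 3, 2, 3, 0]; check y·C column-wise:
  col T0: 6·1 + 3·0 + 2·0 + 3·-2 = 0
  col T1: 6·0 + 3·-2 + 2·0 + 3·2 + 0·4 = 0
  col T2: 6·0 + 3·2 + 2·-3 + 3·0 = 0

y = (A:6, B:3, C:2, D:3, E:0)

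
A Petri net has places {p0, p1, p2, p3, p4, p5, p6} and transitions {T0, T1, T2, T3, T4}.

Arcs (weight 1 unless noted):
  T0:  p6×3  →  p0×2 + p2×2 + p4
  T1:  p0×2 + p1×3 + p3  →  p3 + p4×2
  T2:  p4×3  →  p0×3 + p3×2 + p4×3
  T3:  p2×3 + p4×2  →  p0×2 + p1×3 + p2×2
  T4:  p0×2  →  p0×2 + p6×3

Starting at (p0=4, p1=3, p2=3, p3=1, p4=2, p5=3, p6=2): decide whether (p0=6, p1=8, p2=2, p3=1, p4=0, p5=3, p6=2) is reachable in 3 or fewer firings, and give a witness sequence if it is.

NO — not reachable within 3 firings

depth 0: 1 marking
depth 1: 4 markings reached so far
depth 2: 10 markings reached so far
depth 3: 22 markings reached so far
target is not among the 22 markings reachable within 3 steps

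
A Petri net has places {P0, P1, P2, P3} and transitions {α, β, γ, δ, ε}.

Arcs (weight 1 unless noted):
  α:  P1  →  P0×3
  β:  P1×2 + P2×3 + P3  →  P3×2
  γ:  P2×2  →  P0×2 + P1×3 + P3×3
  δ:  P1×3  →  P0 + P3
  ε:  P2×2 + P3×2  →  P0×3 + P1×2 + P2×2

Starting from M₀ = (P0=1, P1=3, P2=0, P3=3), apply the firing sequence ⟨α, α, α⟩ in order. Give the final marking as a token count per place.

step 1: fire α:  (P0=1, P1=3, P2=0, P3=3) → (P0=4, P1=2, P2=0, P3=3)
step 2: fire α:  (P0=4, P1=2, P2=0, P3=3) → (P0=7, P1=1, P2=0, P3=3)
step 3: fire α:  (P0=7, P1=1, P2=0, P3=3) → (P0=10, P1=0, P2=0, P3=3)

(P0=10, P1=0, P2=0, P3=3)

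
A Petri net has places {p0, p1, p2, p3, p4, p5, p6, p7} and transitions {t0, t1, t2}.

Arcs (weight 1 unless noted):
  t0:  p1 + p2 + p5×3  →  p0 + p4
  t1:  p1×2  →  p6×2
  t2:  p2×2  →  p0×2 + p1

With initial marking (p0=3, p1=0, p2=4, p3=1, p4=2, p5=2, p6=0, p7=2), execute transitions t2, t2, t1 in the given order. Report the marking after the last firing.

(p0=7, p1=0, p2=0, p3=1, p4=2, p5=2, p6=2, p7=2)

step 1: fire t2:  (p0=3, p1=0, p2=4, p3=1, p4=2, p5=2, p6=0, p7=2) → (p0=5, p1=1, p2=2, p3=1, p4=2, p5=2, p6=0, p7=2)
step 2: fire t2:  (p0=5, p1=1, p2=2, p3=1, p4=2, p5=2, p6=0, p7=2) → (p0=7, p1=2, p2=0, p3=1, p4=2, p5=2, p6=0, p7=2)
step 3: fire t1:  (p0=7, p1=2, p2=0, p3=1, p4=2, p5=2, p6=0, p7=2) → (p0=7, p1=0, p2=0, p3=1, p4=2, p5=2, p6=2, p7=2)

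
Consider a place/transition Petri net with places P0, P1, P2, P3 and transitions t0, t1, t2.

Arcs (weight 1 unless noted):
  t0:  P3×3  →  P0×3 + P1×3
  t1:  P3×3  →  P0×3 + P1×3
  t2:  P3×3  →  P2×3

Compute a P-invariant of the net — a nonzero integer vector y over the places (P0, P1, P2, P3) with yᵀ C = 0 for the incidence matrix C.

Incidence matrix C (rows=places, cols=transitions):
       t0   t1   t2
   P0   3    3    0
   P1   3    3    0
   P2   0    0    3
   P3  -3   -3   -3

Candidate y = [1, -1, 0, 0]; check y·C column-wise:
  col t0: 1·3 + -1·3 + 0·-3 = 0
  col t1: 1·3 + -1·3 + 0·-3 = 0
  col t2: 1·0 + -1·0 + 0·3 + 0·-3 = 0

y = (P0:1, P1:-1, P2:0, P3:0)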